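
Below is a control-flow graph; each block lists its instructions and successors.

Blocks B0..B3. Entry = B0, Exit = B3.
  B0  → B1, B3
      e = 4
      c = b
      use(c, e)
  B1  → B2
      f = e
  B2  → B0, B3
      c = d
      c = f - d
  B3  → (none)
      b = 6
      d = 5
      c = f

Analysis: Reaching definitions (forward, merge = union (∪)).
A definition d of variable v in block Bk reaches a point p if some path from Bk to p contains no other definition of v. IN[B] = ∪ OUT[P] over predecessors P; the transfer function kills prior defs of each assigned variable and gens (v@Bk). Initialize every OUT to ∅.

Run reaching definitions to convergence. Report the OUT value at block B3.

Fixpoint table:
  B0: | IN={c@B2, e@B0, f@B1} | OUT={c@B0, e@B0, f@B1}
  B1: | IN={c@B0, e@B0, f@B1} | OUT={c@B0, e@B0, f@B1}
  B2: | IN={c@B0, e@B0, f@B1} | OUT={c@B2, e@B0, f@B1}
  B3: | IN={c@B0, c@B2, e@B0, f@B1} | OUT={b@B3, c@B3, d@B3, e@B0, f@B1}

Merge at B3: IN[B3] = OUT[B0] ⊔ OUT[B2] = {c@B0, c@B2, e@B0, f@B1}
Applying B3's transfer function to that IN value gives OUT[B3] (row B3 above).

Answer: {b@B3, c@B3, d@B3, e@B0, f@B1}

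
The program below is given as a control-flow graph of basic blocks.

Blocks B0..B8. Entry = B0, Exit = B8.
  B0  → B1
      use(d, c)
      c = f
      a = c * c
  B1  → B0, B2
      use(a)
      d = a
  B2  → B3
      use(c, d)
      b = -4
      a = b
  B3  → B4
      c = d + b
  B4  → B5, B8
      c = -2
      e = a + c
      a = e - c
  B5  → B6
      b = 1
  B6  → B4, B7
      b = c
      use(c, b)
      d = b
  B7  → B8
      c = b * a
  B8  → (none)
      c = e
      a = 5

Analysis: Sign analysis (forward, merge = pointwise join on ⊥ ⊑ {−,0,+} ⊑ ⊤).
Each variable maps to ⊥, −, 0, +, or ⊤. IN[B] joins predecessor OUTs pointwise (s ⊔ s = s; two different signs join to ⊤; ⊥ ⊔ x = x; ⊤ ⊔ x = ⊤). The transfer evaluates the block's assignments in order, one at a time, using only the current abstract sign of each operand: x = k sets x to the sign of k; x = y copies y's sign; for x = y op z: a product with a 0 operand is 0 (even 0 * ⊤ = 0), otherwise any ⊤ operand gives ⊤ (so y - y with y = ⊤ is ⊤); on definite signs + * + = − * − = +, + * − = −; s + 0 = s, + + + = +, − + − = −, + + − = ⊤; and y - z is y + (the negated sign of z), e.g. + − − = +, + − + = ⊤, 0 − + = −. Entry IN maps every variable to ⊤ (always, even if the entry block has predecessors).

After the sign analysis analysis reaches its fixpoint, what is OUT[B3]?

Answer: {a: -, b: -, c: ⊤, d: ⊤, e: ⊤, f: ⊤}

Trace:
Per-block solution:
  B0: | IN=(all ⊤) | OUT=(all ⊤)
  B1: | IN=(all ⊤) | OUT=(all ⊤)
  B2: | IN=(all ⊤) | OUT={a:-, b:-; rest ⊤}
  B3: | IN={a:-, b:-; rest ⊤} | OUT={a:-, b:-; rest ⊤}
  B4: | IN={b:-; rest ⊤} | OUT={b:-, c:-; rest ⊤}
  B5: | IN={b:-, c:-; rest ⊤} | OUT={b:+, c:-; rest ⊤}
  B6: | IN={b:+, c:-; rest ⊤} | OUT={b:-, c:-, d:-; rest ⊤}
  B7: | IN={b:-, c:-, d:-; rest ⊤} | OUT={b:-, d:-; rest ⊤}
  B8: | IN={b:-; rest ⊤} | OUT={a:+, b:-; rest ⊤}

Merge at B3: IN[B3] = OUT[B2] = {a: -, b: -, c: ⊤, d: ⊤, e: ⊤, f: ⊤}
Applying B3's transfer function to that IN value gives OUT[B3] (row B3 above).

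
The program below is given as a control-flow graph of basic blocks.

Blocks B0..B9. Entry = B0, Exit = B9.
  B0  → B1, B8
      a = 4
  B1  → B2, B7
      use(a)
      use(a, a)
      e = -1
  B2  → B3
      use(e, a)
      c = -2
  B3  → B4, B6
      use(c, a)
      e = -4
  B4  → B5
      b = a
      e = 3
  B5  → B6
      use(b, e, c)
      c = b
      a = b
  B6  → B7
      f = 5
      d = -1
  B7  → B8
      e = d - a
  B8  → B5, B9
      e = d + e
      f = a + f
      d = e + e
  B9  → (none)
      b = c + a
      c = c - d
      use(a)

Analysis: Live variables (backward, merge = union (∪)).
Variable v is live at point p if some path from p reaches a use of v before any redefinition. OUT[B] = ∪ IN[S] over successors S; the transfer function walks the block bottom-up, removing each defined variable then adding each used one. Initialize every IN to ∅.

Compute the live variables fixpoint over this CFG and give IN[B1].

Answer: {a, b, c, d, f}

Trace:
Per-block solution:
  B0: | IN={b, c, d, e, f} | OUT={a, b, c, d, e, f}
  B1: | IN={a, b, c, d, f} | OUT={a, b, c, d, e, f}
  B2: | IN={a, b, e} | OUT={a, b, c}
  B3: | IN={a, b, c} | OUT={a, b, c}
  B4: | IN={a, c} | OUT={b, c, e}
  B5: | IN={b, c, e} | OUT={a, b, c}
  B6: | IN={a, b, c} | OUT={a, b, c, d, f}
  B7: | IN={a, b, c, d, f} | OUT={a, b, c, d, e, f}
  B8: | IN={a, b, c, d, e, f} | OUT={a, b, c, d, e}
  B9: | IN={a, c, d} | OUT={}

Merge at B1: OUT[B1] = IN[B2] ⊔ IN[B7] = {a, b, c, d, e, f}
Applying B1's transfer function to that OUT value gives IN[B1] (row B1 above).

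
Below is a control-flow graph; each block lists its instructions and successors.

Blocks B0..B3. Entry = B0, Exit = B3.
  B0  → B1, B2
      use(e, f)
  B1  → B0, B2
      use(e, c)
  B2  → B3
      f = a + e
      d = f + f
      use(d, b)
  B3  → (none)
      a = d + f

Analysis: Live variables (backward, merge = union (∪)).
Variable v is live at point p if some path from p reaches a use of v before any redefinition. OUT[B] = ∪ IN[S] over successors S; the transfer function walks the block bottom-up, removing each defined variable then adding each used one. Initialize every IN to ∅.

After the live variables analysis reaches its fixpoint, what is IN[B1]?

Answer: {a, b, c, e, f}

Trace:
Converged values:
  B0:   IN={a, b, c, e, f}   OUT={a, b, c, e, f}
  B1:   IN={a, b, c, e, f}   OUT={a, b, c, e, f}
  B2:   IN={a, b, e}   OUT={d, f}
  B3:   IN={d, f}   OUT={}

Merge at B1: OUT[B1] = IN[B0] ⊔ IN[B2] = {a, b, c, e, f}
Applying B1's transfer function to that OUT value gives IN[B1] (row B1 above).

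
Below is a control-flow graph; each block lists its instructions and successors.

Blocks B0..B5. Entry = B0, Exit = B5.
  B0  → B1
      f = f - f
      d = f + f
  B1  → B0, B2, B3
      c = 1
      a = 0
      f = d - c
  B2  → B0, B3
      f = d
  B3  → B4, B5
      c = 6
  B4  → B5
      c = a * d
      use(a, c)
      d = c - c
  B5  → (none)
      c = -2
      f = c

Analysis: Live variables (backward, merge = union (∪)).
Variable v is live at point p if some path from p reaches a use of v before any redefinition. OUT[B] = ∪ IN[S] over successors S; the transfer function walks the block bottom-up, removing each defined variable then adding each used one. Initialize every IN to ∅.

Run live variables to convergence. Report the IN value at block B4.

Converged values:
  B0: | IN={f} | OUT={d}
  B1: | IN={d} | OUT={a, d, f}
  B2: | IN={a, d} | OUT={a, d, f}
  B3: | IN={a, d} | OUT={a, d}
  B4: | IN={a, d} | OUT={}
  B5: | IN={} | OUT={}

Merge at B4: OUT[B4] = IN[B5] = {}
Applying B4's transfer function to that OUT value gives IN[B4] (row B4 above).

Answer: {a, d}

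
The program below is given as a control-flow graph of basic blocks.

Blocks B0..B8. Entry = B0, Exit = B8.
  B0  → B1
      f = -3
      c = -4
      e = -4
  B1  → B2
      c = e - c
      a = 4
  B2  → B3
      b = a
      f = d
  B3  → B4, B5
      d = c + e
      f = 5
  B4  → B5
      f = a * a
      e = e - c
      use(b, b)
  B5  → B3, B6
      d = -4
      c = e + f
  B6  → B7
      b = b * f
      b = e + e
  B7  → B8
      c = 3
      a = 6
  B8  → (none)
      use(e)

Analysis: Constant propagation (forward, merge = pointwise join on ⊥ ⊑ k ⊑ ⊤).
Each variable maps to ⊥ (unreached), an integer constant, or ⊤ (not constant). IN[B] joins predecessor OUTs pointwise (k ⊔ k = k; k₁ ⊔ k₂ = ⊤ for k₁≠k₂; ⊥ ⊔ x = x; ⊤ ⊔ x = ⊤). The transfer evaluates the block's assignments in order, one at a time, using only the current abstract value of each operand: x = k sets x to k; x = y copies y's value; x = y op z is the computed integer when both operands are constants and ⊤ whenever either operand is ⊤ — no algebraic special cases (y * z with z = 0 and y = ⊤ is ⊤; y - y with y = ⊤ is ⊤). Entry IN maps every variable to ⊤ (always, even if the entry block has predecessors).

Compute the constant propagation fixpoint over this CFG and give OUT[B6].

Converged values:
  B0: | IN=(all ⊤) | OUT={c:-4, e:-4, f:-3; rest ⊤}
  B1: | IN={c:-4, e:-4, f:-3; rest ⊤} | OUT={a:4, c:0, e:-4, f:-3; rest ⊤}
  B2: | IN={a:4, c:0, e:-4, f:-3; rest ⊤} | OUT={a:4, b:4, c:0, e:-4; rest ⊤}
  B3: | IN={a:4, b:4; rest ⊤} | OUT={a:4, b:4, f:5; rest ⊤}
  B4: | IN={a:4, b:4, f:5; rest ⊤} | OUT={a:4, b:4, f:16; rest ⊤}
  B5: | IN={a:4, b:4; rest ⊤} | OUT={a:4, b:4, d:-4; rest ⊤}
  B6: | IN={a:4, b:4, d:-4; rest ⊤} | OUT={a:4, d:-4; rest ⊤}
  B7: | IN={a:4, d:-4; rest ⊤} | OUT={a:6, c:3, d:-4; rest ⊤}
  B8: | IN={a:6, c:3, d:-4; rest ⊤} | OUT={a:6, c:3, d:-4; rest ⊤}

Merge at B6: IN[B6] = OUT[B5] = {a: 4, b: 4, c: ⊤, d: -4, e: ⊤, f: ⊤}
Applying B6's transfer function to that IN value gives OUT[B6] (row B6 above).

Answer: {a: 4, b: ⊤, c: ⊤, d: -4, e: ⊤, f: ⊤}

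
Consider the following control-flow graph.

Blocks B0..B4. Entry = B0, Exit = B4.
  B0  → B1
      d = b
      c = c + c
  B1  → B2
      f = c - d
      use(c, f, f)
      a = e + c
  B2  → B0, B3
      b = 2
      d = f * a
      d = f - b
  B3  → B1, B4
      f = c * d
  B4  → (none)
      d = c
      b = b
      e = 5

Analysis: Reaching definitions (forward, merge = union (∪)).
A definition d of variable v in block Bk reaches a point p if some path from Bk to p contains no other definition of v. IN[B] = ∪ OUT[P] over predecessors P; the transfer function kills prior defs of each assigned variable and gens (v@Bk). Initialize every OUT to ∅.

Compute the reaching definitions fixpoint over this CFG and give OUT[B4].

Answer: {a@B1, b@B4, c@B0, d@B4, e@B4, f@B3}

Trace:
Per-block solution:
  B0: | IN={a@B1, b@B2, c@B0, d@B2, f@B1} | OUT={a@B1, b@B2, c@B0, d@B0, f@B1}
  B1: | IN={a@B1, b@B2, c@B0, d@B0, d@B2, f@B1, f@B3} | OUT={a@B1, b@B2, c@B0, d@B0, d@B2, f@B1}
  B2: | IN={a@B1, b@B2, c@B0, d@B0, d@B2, f@B1} | OUT={a@B1, b@B2, c@B0, d@B2, f@B1}
  B3: | IN={a@B1, b@B2, c@B0, d@B2, f@B1} | OUT={a@B1, b@B2, c@B0, d@B2, f@B3}
  B4: | IN={a@B1, b@B2, c@B0, d@B2, f@B3} | OUT={a@B1, b@B4, c@B0, d@B4, e@B4, f@B3}

Merge at B4: IN[B4] = OUT[B3] = {a@B1, b@B2, c@B0, d@B2, f@B3}
Applying B4's transfer function to that IN value gives OUT[B4] (row B4 above).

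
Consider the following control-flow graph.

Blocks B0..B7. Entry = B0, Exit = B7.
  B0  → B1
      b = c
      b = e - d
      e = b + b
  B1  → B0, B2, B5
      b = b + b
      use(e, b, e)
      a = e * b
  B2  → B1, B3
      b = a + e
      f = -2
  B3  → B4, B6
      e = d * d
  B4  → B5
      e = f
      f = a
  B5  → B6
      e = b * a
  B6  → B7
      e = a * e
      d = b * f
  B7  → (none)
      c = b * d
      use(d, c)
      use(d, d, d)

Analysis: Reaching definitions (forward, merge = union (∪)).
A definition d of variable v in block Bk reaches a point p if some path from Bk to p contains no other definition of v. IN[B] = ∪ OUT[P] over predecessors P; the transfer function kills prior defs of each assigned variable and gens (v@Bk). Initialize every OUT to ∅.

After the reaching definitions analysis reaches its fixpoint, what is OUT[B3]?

Per-block solution:
  B0:   IN={a@B1, b@B1, e@B0, f@B2}   OUT={a@B1, b@B0, e@B0, f@B2}
  B1:   IN={a@B1, b@B0, b@B2, e@B0, f@B2}   OUT={a@B1, b@B1, e@B0, f@B2}
  B2:   IN={a@B1, b@B1, e@B0, f@B2}   OUT={a@B1, b@B2, e@B0, f@B2}
  B3:   IN={a@B1, b@B2, e@B0, f@B2}   OUT={a@B1, b@B2, e@B3, f@B2}
  B4:   IN={a@B1, b@B2, e@B3, f@B2}   OUT={a@B1, b@B2, e@B4, f@B4}
  B5:   IN={a@B1, b@B1, b@B2, e@B0, e@B4, f@B2, f@B4}   OUT={a@B1, b@B1, b@B2, e@B5, f@B2, f@B4}
  B6:   IN={a@B1, b@B1, b@B2, e@B3, e@B5, f@B2, f@B4}   OUT={a@B1, b@B1, b@B2, d@B6, e@B6, f@B2, f@B4}
  B7:   IN={a@B1, b@B1, b@B2, d@B6, e@B6, f@B2, f@B4}   OUT={a@B1, b@B1, b@B2, c@B7, d@B6, e@B6, f@B2, f@B4}

Merge at B3: IN[B3] = OUT[B2] = {a@B1, b@B2, e@B0, f@B2}
Applying B3's transfer function to that IN value gives OUT[B3] (row B3 above).

Answer: {a@B1, b@B2, e@B3, f@B2}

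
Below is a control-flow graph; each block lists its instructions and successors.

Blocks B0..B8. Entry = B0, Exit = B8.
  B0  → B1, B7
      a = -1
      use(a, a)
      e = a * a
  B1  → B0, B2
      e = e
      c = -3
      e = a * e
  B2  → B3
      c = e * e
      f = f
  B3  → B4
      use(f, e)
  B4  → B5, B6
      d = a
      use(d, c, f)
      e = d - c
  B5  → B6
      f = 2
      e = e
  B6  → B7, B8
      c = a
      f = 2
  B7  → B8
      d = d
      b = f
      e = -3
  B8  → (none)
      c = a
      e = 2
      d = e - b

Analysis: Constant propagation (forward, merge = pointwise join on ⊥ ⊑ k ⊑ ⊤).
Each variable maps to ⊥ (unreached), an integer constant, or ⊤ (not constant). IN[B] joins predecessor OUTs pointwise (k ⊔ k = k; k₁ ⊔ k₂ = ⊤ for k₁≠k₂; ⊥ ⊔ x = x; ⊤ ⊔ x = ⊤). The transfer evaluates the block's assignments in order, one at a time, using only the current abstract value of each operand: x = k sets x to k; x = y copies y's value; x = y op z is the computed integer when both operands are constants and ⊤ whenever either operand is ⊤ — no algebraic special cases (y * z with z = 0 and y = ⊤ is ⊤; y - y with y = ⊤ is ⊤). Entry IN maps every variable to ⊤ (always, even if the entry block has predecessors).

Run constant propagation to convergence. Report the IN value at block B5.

Answer: {a: -1, b: ⊤, c: 1, d: -1, e: -2, f: ⊤}

Trace:
Converged values:
  B0:   IN=(all ⊤)   OUT={a:-1, e:1; rest ⊤}
  B1:   IN={a:-1, e:1; rest ⊤}   OUT={a:-1, c:-3, e:-1; rest ⊤}
  B2:   IN={a:-1, c:-3, e:-1; rest ⊤}   OUT={a:-1, c:1, e:-1; rest ⊤}
  B3:   IN={a:-1, c:1, e:-1; rest ⊤}   OUT={a:-1, c:1, e:-1; rest ⊤}
  B4:   IN={a:-1, c:1, e:-1; rest ⊤}   OUT={a:-1, c:1, d:-1, e:-2; rest ⊤}
  B5:   IN={a:-1, c:1, d:-1, e:-2; rest ⊤}   OUT={a:-1, c:1, d:-1, e:-2, f:2; rest ⊤}
  B6:   IN={a:-1, c:1, d:-1, e:-2; rest ⊤}   OUT={a:-1, c:-1, d:-1, e:-2, f:2; rest ⊤}
  B7:   IN={a:-1; rest ⊤}   OUT={a:-1, e:-3; rest ⊤}
  B8:   IN={a:-1; rest ⊤}   OUT={a:-1, c:-1, e:2; rest ⊤}

Merge at B5: IN[B5] = OUT[B4] = {a: -1, b: ⊤, c: 1, d: -1, e: -2, f: ⊤}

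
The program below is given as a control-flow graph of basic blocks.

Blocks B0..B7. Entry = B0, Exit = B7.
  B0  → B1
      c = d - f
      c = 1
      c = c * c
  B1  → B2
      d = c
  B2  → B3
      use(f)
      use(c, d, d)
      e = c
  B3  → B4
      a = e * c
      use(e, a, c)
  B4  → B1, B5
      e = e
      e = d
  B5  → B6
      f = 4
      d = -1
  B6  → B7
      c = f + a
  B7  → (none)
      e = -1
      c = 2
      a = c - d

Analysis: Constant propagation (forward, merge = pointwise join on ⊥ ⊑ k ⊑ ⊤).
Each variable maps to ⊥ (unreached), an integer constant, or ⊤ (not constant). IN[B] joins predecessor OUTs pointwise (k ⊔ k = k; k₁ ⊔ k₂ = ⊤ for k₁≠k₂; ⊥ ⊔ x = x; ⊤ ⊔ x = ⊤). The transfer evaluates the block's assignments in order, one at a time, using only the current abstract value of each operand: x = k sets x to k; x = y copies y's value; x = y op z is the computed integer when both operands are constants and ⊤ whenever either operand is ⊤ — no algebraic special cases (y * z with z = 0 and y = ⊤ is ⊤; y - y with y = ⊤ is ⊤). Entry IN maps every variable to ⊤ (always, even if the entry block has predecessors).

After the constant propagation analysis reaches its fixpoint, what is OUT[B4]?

Answer: {a: 1, b: ⊤, c: 1, d: 1, e: 1, f: ⊤}

Derivation:
Fixpoint table:
  B0:   IN=(all ⊤)   OUT={c:1; rest ⊤}
  B1:   IN={c:1; rest ⊤}   OUT={c:1, d:1; rest ⊤}
  B2:   IN={c:1, d:1; rest ⊤}   OUT={c:1, d:1, e:1; rest ⊤}
  B3:   IN={c:1, d:1, e:1; rest ⊤}   OUT={a:1, c:1, d:1, e:1; rest ⊤}
  B4:   IN={a:1, c:1, d:1, e:1; rest ⊤}   OUT={a:1, c:1, d:1, e:1; rest ⊤}
  B5:   IN={a:1, c:1, d:1, e:1; rest ⊤}   OUT={a:1, c:1, d:-1, e:1, f:4; rest ⊤}
  B6:   IN={a:1, c:1, d:-1, e:1, f:4; rest ⊤}   OUT={a:1, c:5, d:-1, e:1, f:4; rest ⊤}
  B7:   IN={a:1, c:5, d:-1, e:1, f:4; rest ⊤}   OUT={a:3, c:2, d:-1, e:-1, f:4; rest ⊤}

Merge at B4: IN[B4] = OUT[B3] = {a: 1, b: ⊤, c: 1, d: 1, e: 1, f: ⊤}
Applying B4's transfer function to that IN value gives OUT[B4] (row B4 above).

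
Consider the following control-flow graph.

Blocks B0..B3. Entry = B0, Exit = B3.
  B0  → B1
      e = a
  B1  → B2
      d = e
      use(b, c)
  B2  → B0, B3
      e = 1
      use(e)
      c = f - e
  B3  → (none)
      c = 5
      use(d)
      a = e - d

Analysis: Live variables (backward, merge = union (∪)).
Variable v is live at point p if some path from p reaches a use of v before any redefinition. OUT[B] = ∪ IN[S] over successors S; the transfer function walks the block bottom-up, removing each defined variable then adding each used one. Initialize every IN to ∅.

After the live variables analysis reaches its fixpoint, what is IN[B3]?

Answer: {d, e}

Derivation:
Converged values:
  B0:  IN={a, b, c, f}  OUT={a, b, c, e, f}
  B1:  IN={a, b, c, e, f}  OUT={a, b, d, f}
  B2:  IN={a, b, d, f}  OUT={a, b, c, d, e, f}
  B3:  IN={d, e}  OUT={}

B3 is the boundary node: OUT[B3] = {}
Applying B3's transfer function to that OUT value gives IN[B3] (row B3 above).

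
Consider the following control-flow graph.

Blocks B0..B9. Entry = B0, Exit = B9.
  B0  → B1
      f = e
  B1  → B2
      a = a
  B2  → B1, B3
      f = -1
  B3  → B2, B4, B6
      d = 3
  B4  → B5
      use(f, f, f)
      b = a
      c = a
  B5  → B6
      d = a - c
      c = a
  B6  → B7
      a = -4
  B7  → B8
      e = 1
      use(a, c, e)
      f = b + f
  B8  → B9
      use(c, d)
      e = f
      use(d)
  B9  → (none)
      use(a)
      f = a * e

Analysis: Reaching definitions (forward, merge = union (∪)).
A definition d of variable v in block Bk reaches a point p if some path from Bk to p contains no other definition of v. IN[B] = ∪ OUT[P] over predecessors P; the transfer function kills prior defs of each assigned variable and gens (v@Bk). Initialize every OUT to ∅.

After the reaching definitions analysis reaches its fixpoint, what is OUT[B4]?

Answer: {a@B1, b@B4, c@B4, d@B3, f@B2}

Derivation:
Per-block solution:
  B0:   IN={}   OUT={f@B0}
  B1:   IN={a@B1, d@B3, f@B0, f@B2}   OUT={a@B1, d@B3, f@B0, f@B2}
  B2:   IN={a@B1, d@B3, f@B0, f@B2}   OUT={a@B1, d@B3, f@B2}
  B3:   IN={a@B1, d@B3, f@B2}   OUT={a@B1, d@B3, f@B2}
  B4:   IN={a@B1, d@B3, f@B2}   OUT={a@B1, b@B4, c@B4, d@B3, f@B2}
  B5:   IN={a@B1, b@B4, c@B4, d@B3, f@B2}   OUT={a@B1, b@B4, c@B5, d@B5, f@B2}
  B6:   IN={a@B1, b@B4, c@B5, d@B3, d@B5, f@B2}   OUT={a@B6, b@B4, c@B5, d@B3, d@B5, f@B2}
  B7:   IN={a@B6, b@B4, c@B5, d@B3, d@B5, f@B2}   OUT={a@B6, b@B4, c@B5, d@B3, d@B5, e@B7, f@B7}
  B8:   IN={a@B6, b@B4, c@B5, d@B3, d@B5, e@B7, f@B7}   OUT={a@B6, b@B4, c@B5, d@B3, d@B5, e@B8, f@B7}
  B9:   IN={a@B6, b@B4, c@B5, d@B3, d@B5, e@B8, f@B7}   OUT={a@B6, b@B4, c@B5, d@B3, d@B5, e@B8, f@B9}

Merge at B4: IN[B4] = OUT[B3] = {a@B1, d@B3, f@B2}
Applying B4's transfer function to that IN value gives OUT[B4] (row B4 above).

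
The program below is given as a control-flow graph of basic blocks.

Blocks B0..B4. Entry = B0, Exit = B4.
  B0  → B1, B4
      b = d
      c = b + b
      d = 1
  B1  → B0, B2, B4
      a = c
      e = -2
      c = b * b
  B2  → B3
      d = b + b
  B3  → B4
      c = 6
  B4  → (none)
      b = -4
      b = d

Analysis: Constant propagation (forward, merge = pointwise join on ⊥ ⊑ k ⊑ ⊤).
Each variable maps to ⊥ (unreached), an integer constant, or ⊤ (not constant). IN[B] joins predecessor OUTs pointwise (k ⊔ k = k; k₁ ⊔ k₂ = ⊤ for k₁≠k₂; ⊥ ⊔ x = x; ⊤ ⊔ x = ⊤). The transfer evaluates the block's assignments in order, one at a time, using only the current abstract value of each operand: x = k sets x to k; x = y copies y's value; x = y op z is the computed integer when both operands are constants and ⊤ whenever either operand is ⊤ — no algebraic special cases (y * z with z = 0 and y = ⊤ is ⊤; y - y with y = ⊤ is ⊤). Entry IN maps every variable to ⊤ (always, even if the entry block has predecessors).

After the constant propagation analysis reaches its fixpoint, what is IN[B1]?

Converged values:
  B0:  IN=(all ⊤)  OUT={d:1; rest ⊤}
  B1:  IN={d:1; rest ⊤}  OUT={d:1, e:-2; rest ⊤}
  B2:  IN={d:1, e:-2; rest ⊤}  OUT={e:-2; rest ⊤}
  B3:  IN={e:-2; rest ⊤}  OUT={c:6, e:-2; rest ⊤}
  B4:  IN=(all ⊤)  OUT=(all ⊤)

Merge at B1: IN[B1] = OUT[B0] = {a: ⊤, b: ⊤, c: ⊤, d: 1, e: ⊤, f: ⊤}

Answer: {a: ⊤, b: ⊤, c: ⊤, d: 1, e: ⊤, f: ⊤}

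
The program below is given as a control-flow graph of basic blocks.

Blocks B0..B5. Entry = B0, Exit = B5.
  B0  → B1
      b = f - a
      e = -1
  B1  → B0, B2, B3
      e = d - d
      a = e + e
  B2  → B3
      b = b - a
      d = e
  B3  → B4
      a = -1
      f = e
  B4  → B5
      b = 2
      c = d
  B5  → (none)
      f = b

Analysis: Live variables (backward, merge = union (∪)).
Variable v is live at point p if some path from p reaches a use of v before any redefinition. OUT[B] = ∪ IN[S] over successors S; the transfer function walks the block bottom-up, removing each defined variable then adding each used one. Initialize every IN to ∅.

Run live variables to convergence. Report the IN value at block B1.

Answer: {b, d, f}

Working:
Converged values:
  B0:   IN={a, d, f}   OUT={b, d, f}
  B1:   IN={b, d, f}   OUT={a, b, d, e, f}
  B2:   IN={a, b, e}   OUT={d, e}
  B3:   IN={d, e}   OUT={d}
  B4:   IN={d}   OUT={b}
  B5:   IN={b}   OUT={}

Merge at B1: OUT[B1] = IN[B0] ⊔ IN[B2] ⊔ IN[B3] = {a, b, d, e, f}
Applying B1's transfer function to that OUT value gives IN[B1] (row B1 above).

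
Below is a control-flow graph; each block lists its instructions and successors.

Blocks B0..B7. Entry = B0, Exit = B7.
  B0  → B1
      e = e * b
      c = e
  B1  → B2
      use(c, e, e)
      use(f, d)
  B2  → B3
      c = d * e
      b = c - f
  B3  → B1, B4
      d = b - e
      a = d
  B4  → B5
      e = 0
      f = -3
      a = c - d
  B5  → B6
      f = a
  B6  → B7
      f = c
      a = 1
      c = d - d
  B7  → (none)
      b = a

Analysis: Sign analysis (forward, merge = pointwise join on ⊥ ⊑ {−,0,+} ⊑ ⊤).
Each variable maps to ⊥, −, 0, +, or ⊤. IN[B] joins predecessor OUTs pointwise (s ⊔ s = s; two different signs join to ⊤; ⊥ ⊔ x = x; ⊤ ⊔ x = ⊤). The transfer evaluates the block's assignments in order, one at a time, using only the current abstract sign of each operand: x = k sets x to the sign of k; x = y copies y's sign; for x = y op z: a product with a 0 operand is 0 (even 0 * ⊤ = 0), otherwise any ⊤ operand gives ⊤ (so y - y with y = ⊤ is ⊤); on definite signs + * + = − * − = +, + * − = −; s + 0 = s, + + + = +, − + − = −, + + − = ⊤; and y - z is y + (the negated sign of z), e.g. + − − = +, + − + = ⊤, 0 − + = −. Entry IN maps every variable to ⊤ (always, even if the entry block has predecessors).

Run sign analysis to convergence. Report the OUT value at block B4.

Answer: {a: ⊤, b: ⊤, c: ⊤, d: ⊤, e: 0, f: -}

Derivation:
Per-block solution:
  B0:   IN=(all ⊤)   OUT=(all ⊤)
  B1:   IN=(all ⊤)   OUT=(all ⊤)
  B2:   IN=(all ⊤)   OUT=(all ⊤)
  B3:   IN=(all ⊤)   OUT=(all ⊤)
  B4:   IN=(all ⊤)   OUT={e:0, f:-; rest ⊤}
  B5:   IN={e:0, f:-; rest ⊤}   OUT={e:0; rest ⊤}
  B6:   IN={e:0; rest ⊤}   OUT={a:+, e:0; rest ⊤}
  B7:   IN={a:+, e:0; rest ⊤}   OUT={a:+, b:+, e:0; rest ⊤}

Merge at B4: IN[B4] = OUT[B3] = {a: ⊤, b: ⊤, c: ⊤, d: ⊤, e: ⊤, f: ⊤}
Applying B4's transfer function to that IN value gives OUT[B4] (row B4 above).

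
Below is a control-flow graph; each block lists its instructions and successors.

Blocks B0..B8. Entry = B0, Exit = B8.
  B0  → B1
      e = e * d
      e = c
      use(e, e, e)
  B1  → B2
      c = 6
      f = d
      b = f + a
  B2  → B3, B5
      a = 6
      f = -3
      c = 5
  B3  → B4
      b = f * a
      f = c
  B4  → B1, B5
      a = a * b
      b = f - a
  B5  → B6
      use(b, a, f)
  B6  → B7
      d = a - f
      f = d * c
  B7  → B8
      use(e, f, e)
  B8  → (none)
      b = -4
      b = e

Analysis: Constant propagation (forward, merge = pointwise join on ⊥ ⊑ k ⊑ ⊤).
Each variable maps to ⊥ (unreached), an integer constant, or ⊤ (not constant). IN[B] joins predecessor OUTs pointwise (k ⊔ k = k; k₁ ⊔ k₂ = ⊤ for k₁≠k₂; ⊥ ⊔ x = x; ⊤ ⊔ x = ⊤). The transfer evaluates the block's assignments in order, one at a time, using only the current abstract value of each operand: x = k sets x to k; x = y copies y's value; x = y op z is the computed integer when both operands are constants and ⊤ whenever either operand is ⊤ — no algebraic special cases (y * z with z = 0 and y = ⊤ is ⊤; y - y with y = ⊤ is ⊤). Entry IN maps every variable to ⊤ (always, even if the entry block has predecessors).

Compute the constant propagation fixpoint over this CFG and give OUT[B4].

Per-block solution:
  B0:   IN=(all ⊤)   OUT=(all ⊤)
  B1:   IN=(all ⊤)   OUT={c:6; rest ⊤}
  B2:   IN={c:6; rest ⊤}   OUT={a:6, c:5, f:-3; rest ⊤}
  B3:   IN={a:6, c:5, f:-3; rest ⊤}   OUT={a:6, b:-18, c:5, f:5; rest ⊤}
  B4:   IN={a:6, b:-18, c:5, f:5; rest ⊤}   OUT={a:-108, b:113, c:5, f:5; rest ⊤}
  B5:   IN={c:5; rest ⊤}   OUT={c:5; rest ⊤}
  B6:   IN={c:5; rest ⊤}   OUT={c:5; rest ⊤}
  B7:   IN={c:5; rest ⊤}   OUT={c:5; rest ⊤}
  B8:   IN={c:5; rest ⊤}   OUT={c:5; rest ⊤}

Merge at B4: IN[B4] = OUT[B3] = {a: 6, b: -18, c: 5, d: ⊤, e: ⊤, f: 5}
Applying B4's transfer function to that IN value gives OUT[B4] (row B4 above).

Answer: {a: -108, b: 113, c: 5, d: ⊤, e: ⊤, f: 5}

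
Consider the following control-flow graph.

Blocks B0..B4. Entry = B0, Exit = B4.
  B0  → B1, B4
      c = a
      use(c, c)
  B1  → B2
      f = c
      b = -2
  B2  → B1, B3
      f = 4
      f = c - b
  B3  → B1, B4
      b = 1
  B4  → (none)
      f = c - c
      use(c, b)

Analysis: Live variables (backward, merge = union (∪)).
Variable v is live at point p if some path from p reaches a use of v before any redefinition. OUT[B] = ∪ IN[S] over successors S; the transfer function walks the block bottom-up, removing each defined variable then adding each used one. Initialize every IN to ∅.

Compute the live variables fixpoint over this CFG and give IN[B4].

Fixpoint table:
  B0: | IN={a, b} | OUT={b, c}
  B1: | IN={c} | OUT={b, c}
  B2: | IN={b, c} | OUT={c}
  B3: | IN={c} | OUT={b, c}
  B4: | IN={b, c} | OUT={}

B4 is the boundary node: OUT[B4] = {}
Applying B4's transfer function to that OUT value gives IN[B4] (row B4 above).

Answer: {b, c}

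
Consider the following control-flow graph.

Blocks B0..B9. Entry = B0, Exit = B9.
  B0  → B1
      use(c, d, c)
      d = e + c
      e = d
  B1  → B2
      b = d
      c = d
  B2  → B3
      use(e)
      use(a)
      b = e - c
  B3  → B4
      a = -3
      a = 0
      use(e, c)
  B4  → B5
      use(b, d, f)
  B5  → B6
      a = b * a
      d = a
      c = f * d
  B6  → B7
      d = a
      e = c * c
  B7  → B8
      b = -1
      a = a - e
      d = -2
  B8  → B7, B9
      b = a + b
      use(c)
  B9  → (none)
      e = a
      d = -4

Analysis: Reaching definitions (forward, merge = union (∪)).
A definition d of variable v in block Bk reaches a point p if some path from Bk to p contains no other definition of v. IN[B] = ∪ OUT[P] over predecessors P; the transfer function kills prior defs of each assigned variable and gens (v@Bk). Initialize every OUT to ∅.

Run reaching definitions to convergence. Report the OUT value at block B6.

Answer: {a@B5, b@B2, c@B5, d@B6, e@B6}

Trace:
Converged values:
  B0:  IN={}  OUT={d@B0, e@B0}
  B1:  IN={d@B0, e@B0}  OUT={b@B1, c@B1, d@B0, e@B0}
  B2:  IN={b@B1, c@B1, d@B0, e@B0}  OUT={b@B2, c@B1, d@B0, e@B0}
  B3:  IN={b@B2, c@B1, d@B0, e@B0}  OUT={a@B3, b@B2, c@B1, d@B0, e@B0}
  B4:  IN={a@B3, b@B2, c@B1, d@B0, e@B0}  OUT={a@B3, b@B2, c@B1, d@B0, e@B0}
  B5:  IN={a@B3, b@B2, c@B1, d@B0, e@B0}  OUT={a@B5, b@B2, c@B5, d@B5, e@B0}
  B6:  IN={a@B5, b@B2, c@B5, d@B5, e@B0}  OUT={a@B5, b@B2, c@B5, d@B6, e@B6}
  B7:  IN={a@B5, a@B7, b@B2, b@B8, c@B5, d@B6, d@B7, e@B6}  OUT={a@B7, b@B7, c@B5, d@B7, e@B6}
  B8:  IN={a@B7, b@B7, c@B5, d@B7, e@B6}  OUT={a@B7, b@B8, c@B5, d@B7, e@B6}
  B9:  IN={a@B7, b@B8, c@B5, d@B7, e@B6}  OUT={a@B7, b@B8, c@B5, d@B9, e@B9}

Merge at B6: IN[B6] = OUT[B5] = {a@B5, b@B2, c@B5, d@B5, e@B0}
Applying B6's transfer function to that IN value gives OUT[B6] (row B6 above).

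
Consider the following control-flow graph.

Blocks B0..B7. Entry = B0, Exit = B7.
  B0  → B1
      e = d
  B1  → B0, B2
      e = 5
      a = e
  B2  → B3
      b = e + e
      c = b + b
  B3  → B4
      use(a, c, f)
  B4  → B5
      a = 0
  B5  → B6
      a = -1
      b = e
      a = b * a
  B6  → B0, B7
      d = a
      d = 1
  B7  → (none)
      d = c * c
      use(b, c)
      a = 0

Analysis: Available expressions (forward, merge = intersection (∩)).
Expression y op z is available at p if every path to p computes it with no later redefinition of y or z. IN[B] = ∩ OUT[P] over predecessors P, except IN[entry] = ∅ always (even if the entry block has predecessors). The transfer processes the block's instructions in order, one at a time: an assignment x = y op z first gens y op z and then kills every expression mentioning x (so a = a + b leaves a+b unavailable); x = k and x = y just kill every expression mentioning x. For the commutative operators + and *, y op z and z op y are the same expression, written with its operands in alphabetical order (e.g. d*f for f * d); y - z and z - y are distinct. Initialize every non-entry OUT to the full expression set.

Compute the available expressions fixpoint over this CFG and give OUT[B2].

Converged values:
  B0: | IN={} | OUT={}
  B1: | IN={} | OUT={}
  B2: | IN={} | OUT={b+b, e+e}
  B3: | IN={b+b, e+e} | OUT={b+b, e+e}
  B4: | IN={b+b, e+e} | OUT={b+b, e+e}
  B5: | IN={b+b, e+e} | OUT={e+e}
  B6: | IN={e+e} | OUT={e+e}
  B7: | IN={e+e} | OUT={c*c, e+e}

Merge at B2: IN[B2] = OUT[B1] = {}
Applying B2's transfer function to that IN value gives OUT[B2] (row B2 above).

Answer: {b+b, e+e}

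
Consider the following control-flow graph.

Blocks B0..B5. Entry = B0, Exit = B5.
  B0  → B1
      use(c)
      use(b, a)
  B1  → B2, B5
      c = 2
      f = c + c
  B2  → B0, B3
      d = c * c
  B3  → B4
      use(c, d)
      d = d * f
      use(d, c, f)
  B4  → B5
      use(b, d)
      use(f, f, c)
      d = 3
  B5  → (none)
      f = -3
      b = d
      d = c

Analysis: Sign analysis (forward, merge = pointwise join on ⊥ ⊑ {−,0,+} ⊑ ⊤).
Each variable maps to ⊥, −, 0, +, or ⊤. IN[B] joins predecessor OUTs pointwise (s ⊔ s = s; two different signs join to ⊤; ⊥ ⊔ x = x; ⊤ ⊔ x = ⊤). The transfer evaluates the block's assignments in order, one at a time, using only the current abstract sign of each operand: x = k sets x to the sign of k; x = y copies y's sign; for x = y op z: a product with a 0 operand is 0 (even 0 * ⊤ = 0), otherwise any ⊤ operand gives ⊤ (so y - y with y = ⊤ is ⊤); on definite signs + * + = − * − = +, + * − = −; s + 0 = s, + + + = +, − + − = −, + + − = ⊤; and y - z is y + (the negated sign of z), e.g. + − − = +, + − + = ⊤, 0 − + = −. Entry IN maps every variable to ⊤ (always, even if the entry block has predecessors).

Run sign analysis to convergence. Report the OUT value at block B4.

Answer: {a: ⊤, b: ⊤, c: +, d: +, e: ⊤, f: +}

Trace:
Converged values:
  B0: | IN=(all ⊤) | OUT=(all ⊤)
  B1: | IN=(all ⊤) | OUT={c:+, f:+; rest ⊤}
  B2: | IN={c:+, f:+; rest ⊤} | OUT={c:+, d:+, f:+; rest ⊤}
  B3: | IN={c:+, d:+, f:+; rest ⊤} | OUT={c:+, d:+, f:+; rest ⊤}
  B4: | IN={c:+, d:+, f:+; rest ⊤} | OUT={c:+, d:+, f:+; rest ⊤}
  B5: | IN={c:+, f:+; rest ⊤} | OUT={c:+, d:+, f:-; rest ⊤}

Merge at B4: IN[B4] = OUT[B3] = {a: ⊤, b: ⊤, c: +, d: +, e: ⊤, f: +}
Applying B4's transfer function to that IN value gives OUT[B4] (row B4 above).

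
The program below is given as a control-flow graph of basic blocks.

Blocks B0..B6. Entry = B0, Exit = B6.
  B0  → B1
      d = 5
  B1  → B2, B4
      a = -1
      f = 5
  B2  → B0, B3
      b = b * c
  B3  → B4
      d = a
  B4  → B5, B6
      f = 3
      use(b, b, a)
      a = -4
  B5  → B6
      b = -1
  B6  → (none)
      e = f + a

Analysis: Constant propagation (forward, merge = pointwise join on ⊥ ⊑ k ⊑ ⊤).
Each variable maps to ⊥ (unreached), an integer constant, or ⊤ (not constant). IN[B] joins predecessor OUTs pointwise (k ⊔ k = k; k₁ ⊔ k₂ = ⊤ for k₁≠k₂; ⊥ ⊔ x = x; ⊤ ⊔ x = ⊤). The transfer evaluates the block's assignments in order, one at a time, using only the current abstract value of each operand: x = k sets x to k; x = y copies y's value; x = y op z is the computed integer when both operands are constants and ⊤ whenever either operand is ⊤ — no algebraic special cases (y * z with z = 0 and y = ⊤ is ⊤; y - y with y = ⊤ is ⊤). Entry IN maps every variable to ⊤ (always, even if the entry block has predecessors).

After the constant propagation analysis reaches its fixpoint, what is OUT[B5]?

Per-block solution:
  B0: | IN=(all ⊤) | OUT={d:5; rest ⊤}
  B1: | IN={d:5; rest ⊤} | OUT={a:-1, d:5, f:5; rest ⊤}
  B2: | IN={a:-1, d:5, f:5; rest ⊤} | OUT={a:-1, d:5, f:5; rest ⊤}
  B3: | IN={a:-1, d:5, f:5; rest ⊤} | OUT={a:-1, d:-1, f:5; rest ⊤}
  B4: | IN={a:-1, f:5; rest ⊤} | OUT={a:-4, f:3; rest ⊤}
  B5: | IN={a:-4, f:3; rest ⊤} | OUT={a:-4, b:-1, f:3; rest ⊤}
  B6: | IN={a:-4, f:3; rest ⊤} | OUT={a:-4, e:-1, f:3; rest ⊤}

Merge at B5: IN[B5] = OUT[B4] = {a: -4, b: ⊤, c: ⊤, d: ⊤, e: ⊤, f: 3}
Applying B5's transfer function to that IN value gives OUT[B5] (row B5 above).

Answer: {a: -4, b: -1, c: ⊤, d: ⊤, e: ⊤, f: 3}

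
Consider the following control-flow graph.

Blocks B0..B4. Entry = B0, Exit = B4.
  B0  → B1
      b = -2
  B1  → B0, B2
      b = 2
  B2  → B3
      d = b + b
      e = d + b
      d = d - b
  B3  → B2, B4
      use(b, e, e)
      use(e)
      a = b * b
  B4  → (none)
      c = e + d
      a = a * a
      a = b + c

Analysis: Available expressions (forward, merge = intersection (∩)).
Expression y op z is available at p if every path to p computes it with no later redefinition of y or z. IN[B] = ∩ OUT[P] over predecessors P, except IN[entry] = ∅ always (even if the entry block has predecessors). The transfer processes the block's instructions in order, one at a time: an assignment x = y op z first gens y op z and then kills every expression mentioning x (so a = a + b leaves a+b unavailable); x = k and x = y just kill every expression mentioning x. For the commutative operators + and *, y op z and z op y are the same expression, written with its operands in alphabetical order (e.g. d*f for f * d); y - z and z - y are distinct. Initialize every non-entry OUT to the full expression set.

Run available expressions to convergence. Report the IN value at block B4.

Answer: {b*b, b+b}

Trace:
Fixpoint table:
  B0:   IN={}   OUT={}
  B1:   IN={}   OUT={}
  B2:   IN={}   OUT={b+b}
  B3:   IN={b+b}   OUT={b*b, b+b}
  B4:   IN={b*b, b+b}   OUT={b*b, b+b, b+c, d+e}

Merge at B4: IN[B4] = OUT[B3] = {b*b, b+b}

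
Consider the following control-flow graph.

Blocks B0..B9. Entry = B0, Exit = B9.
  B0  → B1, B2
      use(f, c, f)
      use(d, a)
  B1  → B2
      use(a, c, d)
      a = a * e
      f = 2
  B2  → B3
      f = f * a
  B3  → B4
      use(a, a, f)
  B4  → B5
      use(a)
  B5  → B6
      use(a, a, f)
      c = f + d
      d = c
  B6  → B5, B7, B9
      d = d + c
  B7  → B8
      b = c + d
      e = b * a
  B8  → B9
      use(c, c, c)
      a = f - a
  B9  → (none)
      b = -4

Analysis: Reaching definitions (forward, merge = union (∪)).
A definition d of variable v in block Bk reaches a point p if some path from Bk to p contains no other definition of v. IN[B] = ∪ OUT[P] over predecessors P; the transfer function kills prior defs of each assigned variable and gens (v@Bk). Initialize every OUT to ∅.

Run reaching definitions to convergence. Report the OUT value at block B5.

Answer: {a@B1, c@B5, d@B5, f@B2}

Trace:
Converged values:
  B0: | IN={} | OUT={}
  B1: | IN={} | OUT={a@B1, f@B1}
  B2: | IN={a@B1, f@B1} | OUT={a@B1, f@B2}
  B3: | IN={a@B1, f@B2} | OUT={a@B1, f@B2}
  B4: | IN={a@B1, f@B2} | OUT={a@B1, f@B2}
  B5: | IN={a@B1, c@B5, d@B6, f@B2} | OUT={a@B1, c@B5, d@B5, f@B2}
  B6: | IN={a@B1, c@B5, d@B5, f@B2} | OUT={a@B1, c@B5, d@B6, f@B2}
  B7: | IN={a@B1, c@B5, d@B6, f@B2} | OUT={a@B1, b@B7, c@B5, d@B6, e@B7, f@B2}
  B8: | IN={a@B1, b@B7, c@B5, d@B6, e@B7, f@B2} | OUT={a@B8, b@B7, c@B5, d@B6, e@B7, f@B2}
  B9: | IN={a@B1, a@B8, b@B7, c@B5, d@B6, e@B7, f@B2} | OUT={a@B1, a@B8, b@B9, c@B5, d@B6, e@B7, f@B2}

Merge at B5: IN[B5] = OUT[B4] ⊔ OUT[B6] = {a@B1, c@B5, d@B6, f@B2}
Applying B5's transfer function to that IN value gives OUT[B5] (row B5 above).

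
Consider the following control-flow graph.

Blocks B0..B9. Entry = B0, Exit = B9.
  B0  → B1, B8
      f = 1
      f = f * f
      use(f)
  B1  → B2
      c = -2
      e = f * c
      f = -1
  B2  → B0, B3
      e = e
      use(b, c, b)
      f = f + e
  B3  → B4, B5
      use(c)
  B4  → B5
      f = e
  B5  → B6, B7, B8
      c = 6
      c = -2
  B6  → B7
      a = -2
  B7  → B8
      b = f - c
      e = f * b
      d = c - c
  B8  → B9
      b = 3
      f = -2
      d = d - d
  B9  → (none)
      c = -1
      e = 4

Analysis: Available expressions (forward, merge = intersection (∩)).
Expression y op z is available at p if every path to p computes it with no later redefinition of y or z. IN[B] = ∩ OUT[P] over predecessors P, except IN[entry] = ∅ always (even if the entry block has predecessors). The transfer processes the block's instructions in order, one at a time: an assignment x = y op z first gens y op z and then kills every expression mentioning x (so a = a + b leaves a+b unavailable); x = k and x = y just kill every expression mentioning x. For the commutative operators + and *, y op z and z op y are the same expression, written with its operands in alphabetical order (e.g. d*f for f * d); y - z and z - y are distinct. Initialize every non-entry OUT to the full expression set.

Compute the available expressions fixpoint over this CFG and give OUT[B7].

Fixpoint table:
  B0: | IN={} | OUT={}
  B1: | IN={} | OUT={}
  B2: | IN={} | OUT={}
  B3: | IN={} | OUT={}
  B4: | IN={} | OUT={}
  B5: | IN={} | OUT={}
  B6: | IN={} | OUT={}
  B7: | IN={} | OUT={b*f, c-c, f-c}
  B8: | IN={} | OUT={}
  B9: | IN={} | OUT={}

Merge at B7: IN[B7] = OUT[B5] ∩ OUT[B6] = {}
Applying B7's transfer function to that IN value gives OUT[B7] (row B7 above).

Answer: {b*f, c-c, f-c}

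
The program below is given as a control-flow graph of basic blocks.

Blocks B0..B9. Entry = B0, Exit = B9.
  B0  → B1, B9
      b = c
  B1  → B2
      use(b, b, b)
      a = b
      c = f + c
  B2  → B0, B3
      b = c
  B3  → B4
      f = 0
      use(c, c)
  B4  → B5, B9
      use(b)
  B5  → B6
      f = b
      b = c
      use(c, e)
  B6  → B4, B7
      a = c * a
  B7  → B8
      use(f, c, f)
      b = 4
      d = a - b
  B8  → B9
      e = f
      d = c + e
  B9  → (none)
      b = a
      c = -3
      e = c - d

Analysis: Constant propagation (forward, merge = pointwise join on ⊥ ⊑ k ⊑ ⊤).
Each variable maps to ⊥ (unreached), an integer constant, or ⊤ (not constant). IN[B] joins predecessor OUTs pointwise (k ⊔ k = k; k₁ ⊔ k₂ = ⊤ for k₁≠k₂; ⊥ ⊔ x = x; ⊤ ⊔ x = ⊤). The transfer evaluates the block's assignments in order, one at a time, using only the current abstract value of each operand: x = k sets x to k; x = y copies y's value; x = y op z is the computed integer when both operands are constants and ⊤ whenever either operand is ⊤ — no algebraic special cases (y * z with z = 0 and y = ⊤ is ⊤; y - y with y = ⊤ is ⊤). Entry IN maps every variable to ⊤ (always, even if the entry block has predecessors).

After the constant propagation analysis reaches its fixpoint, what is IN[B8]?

Fixpoint table:
  B0:  IN=(all ⊤)  OUT=(all ⊤)
  B1:  IN=(all ⊤)  OUT=(all ⊤)
  B2:  IN=(all ⊤)  OUT=(all ⊤)
  B3:  IN=(all ⊤)  OUT={f:0; rest ⊤}
  B4:  IN=(all ⊤)  OUT=(all ⊤)
  B5:  IN=(all ⊤)  OUT=(all ⊤)
  B6:  IN=(all ⊤)  OUT=(all ⊤)
  B7:  IN=(all ⊤)  OUT={b:4; rest ⊤}
  B8:  IN={b:4; rest ⊤}  OUT={b:4; rest ⊤}
  B9:  IN=(all ⊤)  OUT={c:-3; rest ⊤}

Merge at B8: IN[B8] = OUT[B7] = {a: ⊤, b: 4, c: ⊤, d: ⊤, e: ⊤, f: ⊤}

Answer: {a: ⊤, b: 4, c: ⊤, d: ⊤, e: ⊤, f: ⊤}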